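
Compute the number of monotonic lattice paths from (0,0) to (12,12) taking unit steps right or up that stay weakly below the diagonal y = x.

208012

Monotone paths in an n×n grid that stay weakly below the diagonal are counted by C_n; here n = 12.
C_12 = C(24,12)/13 = 2704156/13 = 208012.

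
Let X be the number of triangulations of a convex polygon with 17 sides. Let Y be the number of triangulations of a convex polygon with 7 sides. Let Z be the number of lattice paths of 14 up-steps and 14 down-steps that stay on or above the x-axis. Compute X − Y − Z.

7020363

A convex 17-gon is triangulated into 15 triangles, and the number of such triangulations is the Catalan number C_{17−2} = C_15. So X = C_15 = 9694845.
The number of triangulations of a 7-gon is the Catalan number C_5 (index = sides − 2). So Y = C_5 = 42.
Paths of 14 up- and 14 down-steps that never dip below the axis are Dyck paths; their count is C_14. So Z = C_14 = 2674440.
X − Y − Z = 9694845 − 42 − 2674440 = 7020363.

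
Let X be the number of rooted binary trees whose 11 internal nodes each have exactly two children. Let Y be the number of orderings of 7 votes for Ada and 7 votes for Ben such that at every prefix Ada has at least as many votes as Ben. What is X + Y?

59215

The number of full binary trees on 11 internal nodes is the Catalan number C_11. So X = C_11 = 58786.
Reading a vote for the leader as '(' and for the other as ')' turns such a sequence into a balanced string of 7 pairs, so the count is C_7. So Y = C_7 = 429.
X + Y = 58786 + 429 = 59215.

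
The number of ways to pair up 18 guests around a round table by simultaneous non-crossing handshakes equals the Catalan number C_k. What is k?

9

Non-crossing handshake pairings of 2n people are counted by C_n; 18 people gives n = 9.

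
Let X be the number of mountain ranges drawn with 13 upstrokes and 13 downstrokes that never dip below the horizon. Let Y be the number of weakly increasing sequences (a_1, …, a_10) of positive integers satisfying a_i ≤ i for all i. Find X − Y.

Dyck paths of semilength n (length 2n) are counted by C_n; here n = 13. So X = C_13 = 742900.
Weakly increasing sequences with a_i ≤ i biject with Dyck paths of semilength 10, so there are C_10. So Y = C_10 = 16796.
X − Y = 742900 − 16796 = 726104.

726104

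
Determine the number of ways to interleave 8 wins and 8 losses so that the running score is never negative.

Reading a vote for the leader as '(' and for the other as ')' turns such a sequence into a balanced string of 8 pairs, so the count is C_8.
C_8 = 1430.

1430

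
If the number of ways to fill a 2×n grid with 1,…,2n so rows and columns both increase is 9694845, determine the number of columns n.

Standard Young tableaux of shape 2×n are counted by C_n; 9694845 = C_15.

15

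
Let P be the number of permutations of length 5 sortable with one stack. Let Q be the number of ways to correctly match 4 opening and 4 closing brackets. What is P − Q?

28

By Knuth's characterisation, the stack-sortable permutations of length 5 are the 231-avoiders, numbering C_5. So P = C_5 = 42.
A balanced arrangement of 4 bracket pairs is a Dyck word of semilength 4, so the count is C_4. So Q = C_4 = 14.
P − Q = 42 − 14 = 28.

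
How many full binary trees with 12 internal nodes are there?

208012

The number of full binary trees on 12 internal nodes is the Catalan number C_12.
C_12 = C(24,12)/13 = 2704156/13 = 208012.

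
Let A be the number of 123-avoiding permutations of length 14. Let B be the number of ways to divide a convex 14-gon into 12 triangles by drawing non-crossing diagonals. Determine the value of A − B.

Permutations of [n] avoiding any single length-3 pattern are counted by C_n; here n = 14. So A = C_14 = 2674440.
The number of triangulations of a 14-gon is the Catalan number C_12 (index = sides − 2). So B = C_12 = 208012.
A − B = 2674440 − 208012 = 2466428.

2466428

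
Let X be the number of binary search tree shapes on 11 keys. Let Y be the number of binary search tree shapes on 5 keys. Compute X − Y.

58744

Rooted binary trees with 11 nodes (each child slot possibly empty) number C_11. So X = C_11 = 58786.
Binary trees (left/right distinguished) on n nodes are counted by C_n; here n = 5. So Y = C_5 = 42.
X − Y = 58786 − 42 = 58744.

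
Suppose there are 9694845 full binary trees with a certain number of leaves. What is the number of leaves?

Full binary trees with L leaves are counted by C_{L−1}. Since C_15 = 9694845, the index is 15.
So the index is 15, and the number of leaves is 15 + 1 = 16.

16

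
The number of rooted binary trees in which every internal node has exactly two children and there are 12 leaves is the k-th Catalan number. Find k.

11

Full binary trees with 12 leaves have 12−1 = 11 internal nodes, so there are C_11 of them.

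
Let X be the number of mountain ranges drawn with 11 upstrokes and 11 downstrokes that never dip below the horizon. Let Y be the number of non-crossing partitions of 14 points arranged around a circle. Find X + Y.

2733226

Paths of 11 up- and 11 down-steps that never dip below the axis are Dyck paths; their count is C_11. So X = C_11 = 58786.
Non-crossing partitions of an n-element set are counted by C_n; here n = 14. So Y = C_14 = 2674440.
X + Y = 58786 + 2674440 = 2733226.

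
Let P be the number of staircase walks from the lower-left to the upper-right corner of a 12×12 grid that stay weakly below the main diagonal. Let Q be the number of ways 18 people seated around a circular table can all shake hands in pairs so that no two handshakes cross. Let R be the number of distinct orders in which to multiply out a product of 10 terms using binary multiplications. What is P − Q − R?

198288

Sub-diagonal monotone paths from (0,0) to (12,12) biject with Dyck paths of semilength 12, giving C_12. So P = C_12 = 208012.
Non-crossing handshake pairings of 2n people are counted by C_n; 18 people gives n = 9. So Q = C_9 = 4862.
Parenthesizations of m factors correspond to full binary trees with m leaves, counted by C_{m−1}; m = 10 gives C_9. So R = C_9 = 4862.
P − Q − R = 208012 − 4862 − 4862 = 198288.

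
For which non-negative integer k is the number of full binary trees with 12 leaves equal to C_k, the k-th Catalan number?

Full binary trees with 12 leaves have 12−1 = 11 internal nodes, so there are C_11 of them.

11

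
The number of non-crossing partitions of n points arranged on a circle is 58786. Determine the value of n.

11

Non-crossing partitions of [n] are counted by C_n; 58786 = C_11.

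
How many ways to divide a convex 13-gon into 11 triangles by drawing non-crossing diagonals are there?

58786

Triangulations of a convex m-gon are counted by C_{m−2}; with m = 13 this is C_11.
C_11 = C(22,11)/12 = 705432/12 = 58786.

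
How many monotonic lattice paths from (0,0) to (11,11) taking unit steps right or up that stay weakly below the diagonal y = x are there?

Monotone paths in an n×n grid that stay weakly below the diagonal are counted by C_n; here n = 11.
C_11 = C_10 · 2(2·10+1)/(10+2) = 16796 · 42/12 = 58786.

58786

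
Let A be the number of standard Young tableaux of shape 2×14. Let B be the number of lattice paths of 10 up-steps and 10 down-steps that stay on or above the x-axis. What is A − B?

2657644

By the hook-length formula (or a Dyck-path bijection), SYT of shape 2×14 number C_14. So A = C_14 = 2674440.
Dyck paths of semilength n (length 2n) are counted by C_n; here n = 10. So B = C_10 = 16796.
A − B = 2674440 − 16796 = 2657644.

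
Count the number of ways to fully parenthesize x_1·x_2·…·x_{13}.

Bracketing 13 factors into binary products is counted by C_{13−1} = C_12.
C_12 = C(24,12)/13 = 2704156/13 = 208012.

208012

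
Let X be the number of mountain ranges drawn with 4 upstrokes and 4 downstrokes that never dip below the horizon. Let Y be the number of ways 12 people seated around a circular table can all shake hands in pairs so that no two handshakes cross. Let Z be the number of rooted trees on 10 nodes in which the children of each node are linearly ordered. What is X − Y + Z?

A Dyck path with 4 up-steps and 4 down-steps has semilength 4, so there are C_4 of them. So X = C_4 = 14.
With 12 = 2·6 people, non-crossing handshake pairings are non-crossing perfect matchings on a circle, counted by C_6. So Y = C_6 = 132.
A rooted plane tree on 10 nodes has 9 edges, and such trees are counted by C_9. So Z = C_9 = 4862.
X − Y + Z = 14 − 132 + 4862 = 4744.

4744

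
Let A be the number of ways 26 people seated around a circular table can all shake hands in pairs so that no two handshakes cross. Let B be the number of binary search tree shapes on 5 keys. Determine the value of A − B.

742858

Non-crossing handshake pairings of 2n people are counted by C_n; 26 people gives n = 13. So A = C_13 = 742900.
Rooted binary trees with 5 nodes (each child slot possibly empty) number C_5. So B = C_5 = 42.
A − B = 742900 − 42 = 742858.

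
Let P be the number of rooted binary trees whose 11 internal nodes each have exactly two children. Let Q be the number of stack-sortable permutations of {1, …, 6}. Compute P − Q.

The number of full binary trees on 11 internal nodes is the Catalan number C_11. So P = C_11 = 58786.
Stack-sortable permutations are exactly the 231-avoiding ones, counted by C_n; here n = 6. So Q = C_6 = 132.
P − Q = 58786 − 132 = 58654.

58654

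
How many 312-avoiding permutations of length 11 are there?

58786

For any fixed pattern of length 3, the pattern-avoiding permutations of [11] number C_11.
C_11 = C(22,11)/12 = 705432/12 = 58786.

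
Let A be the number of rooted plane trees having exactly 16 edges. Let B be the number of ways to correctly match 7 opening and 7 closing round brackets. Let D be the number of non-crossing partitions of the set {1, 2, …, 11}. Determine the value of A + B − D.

A rooted plane tree with 16 edges has 17 nodes, and the count is C_16. So A = C_16 = 35357670.
With 7 pairs the number of balanced bracket strings is the Catalan number C_7. So B = C_7 = 429.
Non-crossing partitions of an n-element set are counted by C_n; here n = 11. So D = C_11 = 58786.
A + B − D = 35357670 + 429 − 58786 = 35299313.

35299313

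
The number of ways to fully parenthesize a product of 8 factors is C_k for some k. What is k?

Parenthesizations of m factors correspond to full binary trees with m leaves, counted by C_{m−1}; m = 8 gives C_7.

7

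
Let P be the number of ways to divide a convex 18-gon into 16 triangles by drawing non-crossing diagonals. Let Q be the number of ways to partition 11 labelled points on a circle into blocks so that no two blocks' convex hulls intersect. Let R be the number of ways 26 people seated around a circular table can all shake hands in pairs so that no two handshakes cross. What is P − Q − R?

Triangulations of a convex m-gon are counted by C_{m−2}; with m = 18 this is C_16. So P = C_16 = 35357670.
Non-crossing partitions of an n-element set are counted by C_n; here n = 11. So Q = C_11 = 58786.
With 26 = 2·13 people, non-crossing handshake pairings are non-crossing perfect matchings on a circle, counted by C_13. So R = C_13 = 742900.
P − Q − R = 35357670 − 58786 − 742900 = 34555984.

34555984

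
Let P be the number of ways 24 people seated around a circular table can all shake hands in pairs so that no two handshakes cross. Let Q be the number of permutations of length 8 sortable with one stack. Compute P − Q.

206582

Non-crossing handshake pairings of 2n people are counted by C_n; 24 people gives n = 12. So P = C_12 = 208012.
Stack-sortable permutations are exactly the 231-avoiding ones, counted by C_n; here n = 8. So Q = C_8 = 1430.
P − Q = 208012 − 1430 = 206582.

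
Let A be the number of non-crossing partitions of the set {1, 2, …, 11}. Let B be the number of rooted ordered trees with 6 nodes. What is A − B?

Non-crossing partitions of an n-element set are counted by C_n; here n = 11. So A = C_11 = 58786.
A rooted plane tree on 6 nodes has 5 edges, and such trees are counted by C_5. So B = C_5 = 42.
A − B = 58786 − 42 = 58744.

58744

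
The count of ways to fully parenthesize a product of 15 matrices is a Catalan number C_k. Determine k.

Ways to associate a product of 15 factors correspond to binary trees on 15 leaves, so the count is C_14.

14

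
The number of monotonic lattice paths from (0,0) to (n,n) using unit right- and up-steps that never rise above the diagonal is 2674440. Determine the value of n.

14

Such diagonal-avoiding paths in an n×n grid are counted by C_n, and C_14 = 2674440.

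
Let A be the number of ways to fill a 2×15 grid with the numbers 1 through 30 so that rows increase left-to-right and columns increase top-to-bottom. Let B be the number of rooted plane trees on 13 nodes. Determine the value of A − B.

9486833

Standard Young tableaux of shape 2×n are counted by C_n; here n = 15. So A = C_15 = 9694845.
A rooted plane tree on 13 nodes has 12 edges, and such trees are counted by C_12. So B = C_12 = 208012.
A − B = 9694845 − 208012 = 9486833.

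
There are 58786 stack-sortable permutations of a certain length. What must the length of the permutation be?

11

Stack-sortable permutations of [n] are counted by C_n, and C_11 = 58786.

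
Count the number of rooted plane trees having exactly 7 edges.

429

A rooted plane tree with 7 edges has 8 nodes, and the count is C_7.
C_7 = 429.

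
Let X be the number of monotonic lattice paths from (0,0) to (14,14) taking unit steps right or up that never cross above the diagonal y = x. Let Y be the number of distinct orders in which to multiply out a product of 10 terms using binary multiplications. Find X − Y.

Monotone paths in an n×n grid that stay weakly below the diagonal are counted by C_n; here n = 14. So X = C_14 = 2674440.
Bracketing 10 factors into binary products is counted by C_{10−1} = C_9. So Y = C_9 = 4862.
X − Y = 2674440 − 4862 = 2669578.

2669578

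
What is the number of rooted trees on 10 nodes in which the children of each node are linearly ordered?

A rooted plane tree on 10 nodes has 9 edges, and such trees are counted by C_9.
C_9 = 4862.

4862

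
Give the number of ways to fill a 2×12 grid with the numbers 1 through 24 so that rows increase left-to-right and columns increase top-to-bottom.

By the hook-length formula (or a Dyck-path bijection), SYT of shape 2×12 number C_12.
C_12 = 208012.

208012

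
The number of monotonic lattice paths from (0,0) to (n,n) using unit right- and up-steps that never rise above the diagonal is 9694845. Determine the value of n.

Such diagonal-avoiding paths in an n×n grid are counted by C_n; 9694845 = C_15.

15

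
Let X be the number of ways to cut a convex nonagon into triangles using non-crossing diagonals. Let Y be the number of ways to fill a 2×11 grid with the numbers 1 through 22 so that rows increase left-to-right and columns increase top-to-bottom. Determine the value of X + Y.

The number of triangulations of a 9-gon is the Catalan number C_7 (index = sides − 2). So X = C_7 = 429.
By the hook-length formula (or a Dyck-path bijection), SYT of shape 2×11 number C_11. So Y = C_11 = 58786.
X + Y = 429 + 58786 = 59215.

59215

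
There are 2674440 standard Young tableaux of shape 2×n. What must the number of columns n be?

14

Standard Young tableaux of shape 2×n are counted by C_n. Since C_14 = 2674440, the index is 14.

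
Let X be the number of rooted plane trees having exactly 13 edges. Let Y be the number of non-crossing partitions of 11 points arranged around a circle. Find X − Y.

684114

Rooted ordered trees with n edges are counted by C_n; here n = 13. So X = C_13 = 742900.
Non-crossing partitions of an n-element set are counted by C_n; here n = 11. So Y = C_11 = 58786.
X − Y = 742900 − 58786 = 684114.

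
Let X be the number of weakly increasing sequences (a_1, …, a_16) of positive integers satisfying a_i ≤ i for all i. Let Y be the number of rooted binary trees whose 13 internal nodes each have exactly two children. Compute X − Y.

Weakly increasing sequences with a_i ≤ i biject with Dyck paths of semilength 16, so there are C_16. So X = C_16 = 35357670.
The number of full binary trees on 13 internal nodes is the Catalan number C_13. So Y = C_13 = 742900.
X − Y = 35357670 − 742900 = 34614770.

34614770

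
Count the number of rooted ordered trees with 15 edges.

Rooted ordered trees with n edges are counted by C_n; here n = 15.
C_15 = C_14 · 2(2·14+1)/(14+2) = 2674440 · 58/16 = 9694845.

9694845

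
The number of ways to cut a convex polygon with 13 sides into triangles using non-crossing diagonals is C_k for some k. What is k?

11

Triangulations of a convex m-gon are counted by C_{m−2}; with m = 13 this is C_11.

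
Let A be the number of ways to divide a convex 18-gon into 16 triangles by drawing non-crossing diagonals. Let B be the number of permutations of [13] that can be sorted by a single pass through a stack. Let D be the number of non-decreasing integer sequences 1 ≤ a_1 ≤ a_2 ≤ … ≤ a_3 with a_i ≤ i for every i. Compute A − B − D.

Triangulations of a convex m-gon are counted by C_{m−2}; with m = 18 this is C_16. So A = C_16 = 35357670.
Stack-sortable permutations are exactly the 231-avoiding ones, counted by C_n; here n = 13. So B = C_13 = 742900.
Such sub-staircase sequences of length n are counted by C_n; here n = 3. So D = C_3 = 5.
A − B − D = 35357670 − 742900 − 5 = 34614765.

34614765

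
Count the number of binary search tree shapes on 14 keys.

There are C_n binary search tree shapes on n keys; with n = 14 that is C_14.
C_14 = C_13 · 2(2·13+1)/(13+2) = 742900 · 54/15 = 2674440.

2674440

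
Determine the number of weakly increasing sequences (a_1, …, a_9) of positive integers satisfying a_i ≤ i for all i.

Such sub-staircase sequences of length n are counted by C_n; here n = 9.
C_9 = C(18,9)/10 = 48620/10 = 4862.

4862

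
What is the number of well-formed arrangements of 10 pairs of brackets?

Balanced strings of n pairs of brackets are counted by C_n; here n = 10.
C_10 = 16796.

16796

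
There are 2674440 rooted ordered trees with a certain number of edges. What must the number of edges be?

14

Rooted ordered trees with n edges are counted by C_n, and C_14 = 2674440.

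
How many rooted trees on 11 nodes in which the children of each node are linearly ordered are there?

A rooted plane tree on 11 nodes has 10 edges, and such trees are counted by C_10.
C_10 = C(20,10)/11 = 184756/11 = 16796.

16796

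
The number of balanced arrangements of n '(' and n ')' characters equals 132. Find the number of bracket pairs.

6

Balanced strings of n bracket-pairs are counted by C_n; 132 = C_6.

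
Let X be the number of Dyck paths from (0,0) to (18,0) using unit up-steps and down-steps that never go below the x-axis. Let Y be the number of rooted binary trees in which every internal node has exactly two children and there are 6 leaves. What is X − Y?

A Dyck path with 9 up-steps and 9 down-steps has semilength 9, so there are C_9 of them. So X = C_9 = 4862.
Full binary trees with 6 leaves have 6−1 = 5 internal nodes, so there are C_5 of them. So Y = C_5 = 42.
X − Y = 4862 − 42 = 4820.

4820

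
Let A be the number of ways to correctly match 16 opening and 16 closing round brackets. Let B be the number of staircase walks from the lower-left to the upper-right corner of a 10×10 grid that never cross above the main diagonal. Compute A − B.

Balanced strings of n pairs of brackets are counted by C_n; here n = 16. So A = C_16 = 35357670.
Monotone paths in an n×n grid that stay weakly below the diagonal are counted by C_n; here n = 10. So B = C_10 = 16796.
A − B = 35357670 − 16796 = 35340874.

35340874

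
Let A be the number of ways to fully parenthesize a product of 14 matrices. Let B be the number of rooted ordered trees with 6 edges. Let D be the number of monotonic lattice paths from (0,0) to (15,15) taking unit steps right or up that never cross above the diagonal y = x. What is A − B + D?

10437613

Parenthesizations of m factors correspond to full binary trees with m leaves, counted by C_{m−1}; m = 14 gives C_13. So A = C_13 = 742900.
A rooted plane tree with 6 edges has 7 nodes, and the count is C_6. So B = C_6 = 132.
Sub-diagonal monotone paths from (0,0) to (15,15) biject with Dyck paths of semilength 15, giving C_15. So D = C_15 = 9694845.
A − B + D = 742900 − 132 + 9694845 = 10437613.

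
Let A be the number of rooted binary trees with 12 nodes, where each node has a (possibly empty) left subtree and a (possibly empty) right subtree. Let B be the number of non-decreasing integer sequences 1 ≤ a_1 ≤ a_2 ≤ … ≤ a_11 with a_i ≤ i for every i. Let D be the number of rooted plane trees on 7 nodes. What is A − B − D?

Rooted binary trees with 12 nodes (each child slot possibly empty) number C_12. So A = C_12 = 208012.
Such sub-staircase sequences of length n are counted by C_n; here n = 11. So B = C_11 = 58786.
Rooted ordered (plane) trees on m nodes have m−1 edges and are counted by C_{m−1}; m = 7 gives C_6. So D = C_6 = 132.
A − B − D = 208012 − 58786 − 132 = 149094.

149094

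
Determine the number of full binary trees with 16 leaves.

9694845

A full binary tree with L leaves has L−1 internal nodes and is counted by C_{L−1}; L = 16 gives C_15.
C_15 = C(30,15)/16 = 155117520/16 = 9694845.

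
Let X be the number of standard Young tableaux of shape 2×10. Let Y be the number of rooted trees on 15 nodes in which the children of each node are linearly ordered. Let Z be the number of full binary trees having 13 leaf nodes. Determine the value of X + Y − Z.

By the hook-length formula (or a Dyck-path bijection), SYT of shape 2×10 number C_10. So X = C_10 = 16796.
Rooted ordered (plane) trees on m nodes have m−1 edges and are counted by C_{m−1}; m = 15 gives C_14. So Y = C_14 = 2674440.
Full binary trees with 13 leaves have 13−1 = 12 internal nodes, so there are C_12 of them. So Z = C_12 = 208012.
X + Y − Z = 16796 + 2674440 − 208012 = 2483224.

2483224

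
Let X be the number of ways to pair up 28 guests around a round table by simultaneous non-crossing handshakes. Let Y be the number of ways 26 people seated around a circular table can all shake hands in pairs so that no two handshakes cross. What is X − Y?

Non-crossing handshake pairings of 2n people are counted by C_n; 28 people gives n = 14. So X = C_14 = 2674440.
With 26 = 2·13 people, non-crossing handshake pairings are non-crossing perfect matchings on a circle, counted by C_13. So Y = C_13 = 742900.
X − Y = 2674440 − 742900 = 1931540.

1931540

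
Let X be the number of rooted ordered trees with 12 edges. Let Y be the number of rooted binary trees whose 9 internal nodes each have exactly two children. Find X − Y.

203150

A rooted plane tree with 12 edges has 13 nodes, and the count is C_12. So X = C_12 = 208012.
Full binary trees with n internal nodes are counted by C_n; here n = 9. So Y = C_9 = 4862.
X − Y = 208012 − 4862 = 203150.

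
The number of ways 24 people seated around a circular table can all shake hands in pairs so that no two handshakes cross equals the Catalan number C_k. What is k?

Non-crossing handshake pairings of 2n people are counted by C_n; 24 people gives n = 12.

12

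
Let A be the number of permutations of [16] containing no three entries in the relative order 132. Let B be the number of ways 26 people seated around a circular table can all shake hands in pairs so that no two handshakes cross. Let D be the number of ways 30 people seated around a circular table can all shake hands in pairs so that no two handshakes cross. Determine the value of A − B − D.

Permutations of [n] avoiding any single length-3 pattern are counted by C_n; here n = 16. So A = C_16 = 35357670.
With 26 = 2·13 people, non-crossing handshake pairings are non-crossing perfect matchings on a circle, counted by C_13. So B = C_13 = 742900.
With 30 = 2·15 people, non-crossing handshake pairings are non-crossing perfect matchings on a circle, counted by C_15. So D = C_15 = 9694845.
A − B − D = 35357670 − 742900 − 9694845 = 24919925.

24919925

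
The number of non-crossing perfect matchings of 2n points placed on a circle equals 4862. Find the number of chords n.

Non-crossing pairings of 2n points on a circle are counted by C_n. Since C_9 = 4862, the index is 9.

9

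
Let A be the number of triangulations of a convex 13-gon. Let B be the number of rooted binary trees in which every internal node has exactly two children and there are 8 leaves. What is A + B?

59215

The number of triangulations of a 13-gon is the Catalan number C_11 (index = sides − 2). So A = C_11 = 58786.
Full binary trees with 8 leaves have 8−1 = 7 internal nodes, so there are C_7 of them. So B = C_7 = 429.
A + B = 58786 + 429 = 59215.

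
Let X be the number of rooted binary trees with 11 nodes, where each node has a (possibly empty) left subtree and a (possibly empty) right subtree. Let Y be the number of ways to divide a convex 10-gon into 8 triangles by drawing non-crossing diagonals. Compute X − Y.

Rooted binary trees with 11 nodes (each child slot possibly empty) number C_11. So X = C_11 = 58786.
Triangulations of a convex m-gon are counted by C_{m−2}; with m = 10 this is C_8. So Y = C_8 = 1430.
X − Y = 58786 − 1430 = 57356.

57356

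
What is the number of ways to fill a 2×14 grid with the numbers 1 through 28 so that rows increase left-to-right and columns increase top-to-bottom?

By the hook-length formula (or a Dyck-path bijection), SYT of shape 2×14 number C_14.
C_14 = C_13 · 2(2·13+1)/(13+2) = 742900 · 54/15 = 2674440.

2674440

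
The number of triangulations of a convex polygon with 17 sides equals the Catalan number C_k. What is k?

Triangulations of a convex m-gon are counted by C_{m−2}; with m = 17 this is C_15.

15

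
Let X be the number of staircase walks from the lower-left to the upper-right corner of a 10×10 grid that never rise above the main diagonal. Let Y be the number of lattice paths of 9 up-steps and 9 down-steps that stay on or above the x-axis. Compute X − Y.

Sub-diagonal monotone paths from (0,0) to (10,10) biject with Dyck paths of semilength 10, giving C_10. So X = C_10 = 16796.
A Dyck path with 9 up-steps and 9 down-steps has semilength 9, so there are C_9 of them. So Y = C_9 = 4862.
X − Y = 16796 − 4862 = 11934.

11934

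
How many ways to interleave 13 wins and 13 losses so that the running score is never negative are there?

Reading a vote for the leader as '(' and for the other as ')' turns such a sequence into a balanced string of 13 pairs, so the count is C_13.
C_13 = C(26,13)/14 = 10400600/14 = 742900.

742900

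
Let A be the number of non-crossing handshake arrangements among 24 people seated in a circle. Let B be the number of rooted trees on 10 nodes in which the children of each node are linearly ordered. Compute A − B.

Non-crossing handshake pairings of 2n people are counted by C_n; 24 people gives n = 12. So A = C_12 = 208012.
A rooted plane tree on 10 nodes has 9 edges, and such trees are counted by C_9. So B = C_9 = 4862.
A − B = 208012 − 4862 = 203150.

203150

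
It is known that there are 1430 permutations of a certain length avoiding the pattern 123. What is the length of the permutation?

8

Permutations of [n] avoiding a fixed length-3 pattern are counted by C_n, and C_8 = 1430.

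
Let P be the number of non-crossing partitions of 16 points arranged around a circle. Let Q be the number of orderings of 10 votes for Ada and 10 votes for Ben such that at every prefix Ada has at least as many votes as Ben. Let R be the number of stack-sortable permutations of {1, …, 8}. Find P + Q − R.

Non-crossing partitions of an n-element set are counted by C_n; here n = 16. So P = C_16 = 35357670.
Ballot sequences with n votes each where one side never trails are Dyck words, counted by C_n; here n = 10. So Q = C_10 = 16796.
By Knuth's characterisation, the stack-sortable permutations of length 8 are the 231-avoiders, numbering C_8. So R = C_8 = 1430.
P + Q − R = 35357670 + 16796 − 1430 = 35373036.

35373036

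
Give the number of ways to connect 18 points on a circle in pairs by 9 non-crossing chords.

Pairing 18 circle points by 9 non-crossing chords gives C_9 matchings.
C_9 = 4862.

4862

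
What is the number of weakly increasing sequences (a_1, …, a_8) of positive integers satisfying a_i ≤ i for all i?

1430

Such sub-staircase sequences of length n are counted by C_n; here n = 8.
C_8 = 1430.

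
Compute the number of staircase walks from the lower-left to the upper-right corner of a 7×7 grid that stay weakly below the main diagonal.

429

Sub-diagonal monotone paths from (0,0) to (7,7) biject with Dyck paths of semilength 7, giving C_7.
C_7 = C_6 · 2(2·6+1)/(6+2) = 132 · 26/8 = 429.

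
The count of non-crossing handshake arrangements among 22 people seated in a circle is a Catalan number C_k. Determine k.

11

Non-crossing handshake pairings of 2n people are counted by C_n; 22 people gives n = 11.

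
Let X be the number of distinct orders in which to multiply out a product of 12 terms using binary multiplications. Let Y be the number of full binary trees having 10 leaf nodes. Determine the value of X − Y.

53924

Bracketing 12 factors into binary products is counted by C_{12−1} = C_11. So X = C_11 = 58786.
A full binary tree with L leaves has L−1 internal nodes and is counted by C_{L−1}; L = 10 gives C_9. So Y = C_9 = 4862.
X − Y = 58786 − 4862 = 53924.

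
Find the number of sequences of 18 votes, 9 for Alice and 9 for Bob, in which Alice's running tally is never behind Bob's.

Reading a vote for the leader as '(' and for the other as ')' turns such a sequence into a balanced string of 9 pairs, so the count is C_9.
C_9 = C(18,9)/10 = 48620/10 = 4862.

4862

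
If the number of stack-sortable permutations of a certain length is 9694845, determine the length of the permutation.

Stack-sortable permutations of [n] are counted by C_n. Since C_15 = 9694845, the index is 15.

15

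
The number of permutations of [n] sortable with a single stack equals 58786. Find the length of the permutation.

11

Stack-sortable permutations of [n] are counted by C_n. The Catalan number equal to 58786 is C_11.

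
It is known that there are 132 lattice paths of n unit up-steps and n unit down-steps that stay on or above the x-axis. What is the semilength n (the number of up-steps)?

Dyck paths of semilength n are counted by C_n. The Catalan number equal to 132 is C_6.

6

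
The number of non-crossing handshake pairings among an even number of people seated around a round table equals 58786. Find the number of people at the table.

Non-crossing handshake pairings of 2n people are counted by C_n; 58786 = C_11.
So n = 11, and there are 2n = 22 people.

22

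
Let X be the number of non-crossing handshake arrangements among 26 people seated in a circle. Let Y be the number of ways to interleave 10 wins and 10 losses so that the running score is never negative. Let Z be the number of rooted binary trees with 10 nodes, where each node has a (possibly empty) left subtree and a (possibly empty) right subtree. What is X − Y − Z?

709308

With 26 = 2·13 people, non-crossing handshake pairings are non-crossing perfect matchings on a circle, counted by C_13. So X = C_13 = 742900.
Reading a vote for the leader as '(' and for the other as ')' turns such a sequence into a balanced string of 10 pairs, so the count is C_10. So Y = C_10 = 16796.
Binary trees (left/right distinguished) on n nodes are counted by C_n; here n = 10. So Z = C_10 = 16796.
X − Y − Z = 742900 − 16796 − 16796 = 709308.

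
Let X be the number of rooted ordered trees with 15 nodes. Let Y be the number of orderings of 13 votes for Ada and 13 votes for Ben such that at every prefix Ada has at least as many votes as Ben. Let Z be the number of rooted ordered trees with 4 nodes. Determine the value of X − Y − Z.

1931535

A rooted plane tree on 15 nodes has 14 edges, and such trees are counted by C_14. So X = C_14 = 2674440.
Reading a vote for the leader as '(' and for the other as ')' turns such a sequence into a balanced string of 13 pairs, so the count is C_13. So Y = C_13 = 742900.
A rooted plane tree on 4 nodes has 3 edges, and such trees are counted by C_3. So Z = C_3 = 5.
X − Y − Z = 2674440 − 742900 − 5 = 1931535.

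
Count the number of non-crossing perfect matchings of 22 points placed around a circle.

Non-crossing perfect matchings of 2n points on a circle are counted by C_n; with 22 points, n = 11.
C_11 = C(22,11)/12 = 705432/12 = 58786.

58786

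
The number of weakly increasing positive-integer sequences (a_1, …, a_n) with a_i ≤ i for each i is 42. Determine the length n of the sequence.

5

Such sub-staircase sequences of length n are counted by C_n. The Catalan number equal to 42 is C_5.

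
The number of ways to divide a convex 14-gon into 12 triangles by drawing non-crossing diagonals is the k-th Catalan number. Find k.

12

Triangulations of a convex m-gon are counted by C_{m−2}; with m = 14 this is C_12.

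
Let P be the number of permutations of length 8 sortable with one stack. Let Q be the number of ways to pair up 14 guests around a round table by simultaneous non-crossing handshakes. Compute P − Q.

1001

Stack-sortable permutations are exactly the 231-avoiding ones, counted by C_n; here n = 8. So P = C_8 = 1430.
Non-crossing handshake pairings of 2n people are counted by C_n; 14 people gives n = 7. So Q = C_7 = 429.
P − Q = 1430 − 429 = 1001.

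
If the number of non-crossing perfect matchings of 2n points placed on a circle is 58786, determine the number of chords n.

Non-crossing pairings of 2n points on a circle are counted by C_n. The Catalan number equal to 58786 is C_11.

11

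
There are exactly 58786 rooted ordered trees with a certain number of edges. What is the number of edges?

11

Rooted ordered trees with n edges are counted by C_n. The Catalan number equal to 58786 is C_11.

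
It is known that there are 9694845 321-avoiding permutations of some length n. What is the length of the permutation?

15

Permutations of [n] avoiding a fixed length-3 pattern are counted by C_n. The Catalan number equal to 9694845 is C_15.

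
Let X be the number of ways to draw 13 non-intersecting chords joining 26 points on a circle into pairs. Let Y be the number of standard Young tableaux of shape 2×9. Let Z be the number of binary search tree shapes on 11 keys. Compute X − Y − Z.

Non-crossing perfect matchings of 2n points on a circle are counted by C_n; with 26 points, n = 13. So X = C_13 = 742900.
By the hook-length formula (or a Dyck-path bijection), SYT of shape 2×9 number C_9. So Y = C_9 = 4862.
Binary trees (left/right distinguished) on n nodes are counted by C_n; here n = 11. So Z = C_11 = 58786.
X − Y − Z = 742900 − 4862 − 58786 = 679252.

679252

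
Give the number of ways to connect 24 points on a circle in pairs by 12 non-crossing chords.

208012

Non-crossing perfect matchings of 2n points on a circle are counted by C_n; with 24 points, n = 12.
C_12 = 208012.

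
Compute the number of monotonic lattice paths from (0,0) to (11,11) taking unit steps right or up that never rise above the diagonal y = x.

Monotone paths in an n×n grid that stay weakly below the diagonal are counted by C_n; here n = 11.
C_11 = C(22,11)/12 = 705432/12 = 58786.

58786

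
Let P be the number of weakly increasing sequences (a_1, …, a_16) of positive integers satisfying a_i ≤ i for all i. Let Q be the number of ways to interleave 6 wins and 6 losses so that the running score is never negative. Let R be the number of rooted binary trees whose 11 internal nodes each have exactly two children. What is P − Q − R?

Such sub-staircase sequences of length n are counted by C_n; here n = 16. So P = C_16 = 35357670.
Reading a vote for the leader as '(' and for the other as ')' turns such a sequence into a balanced string of 6 pairs, so the count is C_6. So Q = C_6 = 132.
Full binary trees with n internal nodes are counted by C_n; here n = 11. So R = C_11 = 58786.
P − Q − R = 35357670 − 132 − 58786 = 35298752.

35298752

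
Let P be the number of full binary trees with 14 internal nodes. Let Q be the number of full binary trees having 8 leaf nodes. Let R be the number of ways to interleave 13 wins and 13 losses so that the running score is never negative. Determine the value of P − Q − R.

Full binary trees with n internal nodes are counted by C_n; here n = 14. So P = C_14 = 2674440.
Full binary trees with 8 leaves have 8−1 = 7 internal nodes, so there are C_7 of them. So Q = C_7 = 429.
Reading a vote for the leader as '(' and for the other as ')' turns such a sequence into a balanced string of 13 pairs, so the count is C_13. So R = C_13 = 742900.
P − Q − R = 2674440 − 429 − 742900 = 1931111.

1931111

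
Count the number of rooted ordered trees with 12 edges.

208012

A rooted plane tree with 12 edges has 13 nodes, and the count is C_12.
C_12 = 208012.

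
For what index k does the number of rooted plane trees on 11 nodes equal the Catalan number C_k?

A rooted plane tree on 11 nodes has 10 edges, and such trees are counted by C_10.

10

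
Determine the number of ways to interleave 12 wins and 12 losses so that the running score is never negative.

208012

Ballot sequences with n votes each where one side never trails are Dyck words, counted by C_n; here n = 12.
C_12 = 208012.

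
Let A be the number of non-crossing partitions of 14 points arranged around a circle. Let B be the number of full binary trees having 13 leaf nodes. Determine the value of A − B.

Non-crossing partitions of an n-element set are counted by C_n; here n = 14. So A = C_14 = 2674440.
Full binary trees with 13 leaves have 13−1 = 12 internal nodes, so there are C_12 of them. So B = C_12 = 208012.
A − B = 2674440 − 208012 = 2466428.

2466428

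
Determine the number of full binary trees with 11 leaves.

16796

A full binary tree with L leaves has L−1 internal nodes and is counted by C_{L−1}; L = 11 gives C_10.
C_10 = C(20,10)/11 = 184756/11 = 16796.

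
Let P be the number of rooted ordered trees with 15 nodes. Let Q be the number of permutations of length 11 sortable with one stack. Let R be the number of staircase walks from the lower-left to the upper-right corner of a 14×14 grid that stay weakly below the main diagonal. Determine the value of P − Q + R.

A rooted plane tree on 15 nodes has 14 edges, and such trees are counted by C_14. So P = C_14 = 2674440.
By Knuth's characterisation, the stack-sortable permutations of length 11 are the 231-avoiders, numbering C_11. So Q = C_11 = 58786.
Monotone paths in an n×n grid that stay weakly below the diagonal are counted by C_n; here n = 14. So R = C_14 = 2674440.
P − Q + R = 2674440 − 58786 + 2674440 = 5290094.

5290094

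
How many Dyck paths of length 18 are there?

4862

A Dyck path with 9 up-steps and 9 down-steps has semilength 9, so there are C_9 of them.
C_9 = 4862.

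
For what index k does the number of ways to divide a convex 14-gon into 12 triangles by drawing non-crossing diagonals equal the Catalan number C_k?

The number of triangulations of a 14-gon is the Catalan number C_12 (index = sides − 2).

12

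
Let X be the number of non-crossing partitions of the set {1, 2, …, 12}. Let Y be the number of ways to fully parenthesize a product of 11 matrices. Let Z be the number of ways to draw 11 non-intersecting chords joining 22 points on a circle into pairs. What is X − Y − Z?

Non-crossing partitions of an n-element set are counted by C_n; here n = 12. So X = C_12 = 208012.
Parenthesizations of m factors correspond to full binary trees with m leaves, counted by C_{m−1}; m = 11 gives C_10. So Y = C_10 = 16796.
Non-crossing perfect matchings of 2n points on a circle are counted by C_n; with 22 points, n = 11. So Z = C_11 = 58786.
X − Y − Z = 208012 − 16796 − 58786 = 132430.

132430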